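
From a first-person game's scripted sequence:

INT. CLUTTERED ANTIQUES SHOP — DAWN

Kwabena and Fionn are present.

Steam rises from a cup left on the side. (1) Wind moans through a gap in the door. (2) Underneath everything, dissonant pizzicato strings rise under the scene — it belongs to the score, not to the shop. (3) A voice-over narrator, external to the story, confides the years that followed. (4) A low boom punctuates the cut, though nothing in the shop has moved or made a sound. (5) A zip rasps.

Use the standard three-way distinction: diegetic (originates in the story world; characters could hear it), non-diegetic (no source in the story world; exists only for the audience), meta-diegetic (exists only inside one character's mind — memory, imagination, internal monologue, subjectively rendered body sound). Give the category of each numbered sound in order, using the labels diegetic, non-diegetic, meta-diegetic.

(1) is diegetic: wind is part of the location's real environment.
Sound (2): score with no on-screen or off-screen source; it exists for the audience alone, so non-diegetic.
(3) commentary laid over the scene from outside the fiction → non-diegetic.
Sound (4): nothing in the scene produces it; it's an accent added for the audience, so non-diegetic.
(5) the sound comes from a zip physically present in the location → diegetic.

diegetic, non-diegetic, non-diegetic, non-diegetic, diegetic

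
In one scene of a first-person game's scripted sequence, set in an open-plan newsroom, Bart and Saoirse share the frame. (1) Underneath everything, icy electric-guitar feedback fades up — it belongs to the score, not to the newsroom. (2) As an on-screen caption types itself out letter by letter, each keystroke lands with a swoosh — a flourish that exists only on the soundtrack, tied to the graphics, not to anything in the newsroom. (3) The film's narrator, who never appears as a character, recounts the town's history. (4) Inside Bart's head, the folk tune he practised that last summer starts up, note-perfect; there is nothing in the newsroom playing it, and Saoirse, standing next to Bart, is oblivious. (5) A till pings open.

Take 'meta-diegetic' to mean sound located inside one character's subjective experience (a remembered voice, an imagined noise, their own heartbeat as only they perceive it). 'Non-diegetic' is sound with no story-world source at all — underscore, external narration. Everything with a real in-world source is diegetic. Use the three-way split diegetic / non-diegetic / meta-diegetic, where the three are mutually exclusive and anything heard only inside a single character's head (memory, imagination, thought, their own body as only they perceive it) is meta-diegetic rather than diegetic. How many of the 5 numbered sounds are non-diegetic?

3

(1) it has no source in the story world and no character can hear it — it's underscore → non-diegetic.
(2) it accompanies on-screen graphics, not anything inside the story world → non-diegetic.
(3) external voice-over — not a character, not heard by anyone in the scene → non-diegetic.
(4) is meta-diegetic: remembered music, private to Bart — Saoirse is oblivious because it isn't in the room.
(5) a till is a real object/event in the scene's world → diegetic.
So 3 of the 5 are non-diegetic: (1), (2), (3).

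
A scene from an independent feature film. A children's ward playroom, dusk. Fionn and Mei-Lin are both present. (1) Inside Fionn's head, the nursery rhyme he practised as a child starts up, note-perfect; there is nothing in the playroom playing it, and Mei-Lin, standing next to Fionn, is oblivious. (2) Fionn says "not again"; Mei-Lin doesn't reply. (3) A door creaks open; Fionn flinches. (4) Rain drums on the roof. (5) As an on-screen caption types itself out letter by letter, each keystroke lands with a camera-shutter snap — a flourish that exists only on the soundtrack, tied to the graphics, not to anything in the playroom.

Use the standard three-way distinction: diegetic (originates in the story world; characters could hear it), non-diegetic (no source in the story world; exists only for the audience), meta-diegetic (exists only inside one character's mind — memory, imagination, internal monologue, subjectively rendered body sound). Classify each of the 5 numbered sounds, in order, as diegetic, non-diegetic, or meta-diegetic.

meta-diegetic, diegetic, diegetic, diegetic, non-diegetic

(1) is meta-diegetic: remembered music, private to Fionn — Mei-Lin is oblivious because it isn't in the room.
(2) is diegetic: Fionn is a character speaking aloud in the scene.
(3) is diegetic: an in-world source (a door); characters could hear it.
(4) is diegetic: it's the actual ambient sound of the location.
(5) it accompanies on-screen graphics, not anything inside the story world → non-diegetic.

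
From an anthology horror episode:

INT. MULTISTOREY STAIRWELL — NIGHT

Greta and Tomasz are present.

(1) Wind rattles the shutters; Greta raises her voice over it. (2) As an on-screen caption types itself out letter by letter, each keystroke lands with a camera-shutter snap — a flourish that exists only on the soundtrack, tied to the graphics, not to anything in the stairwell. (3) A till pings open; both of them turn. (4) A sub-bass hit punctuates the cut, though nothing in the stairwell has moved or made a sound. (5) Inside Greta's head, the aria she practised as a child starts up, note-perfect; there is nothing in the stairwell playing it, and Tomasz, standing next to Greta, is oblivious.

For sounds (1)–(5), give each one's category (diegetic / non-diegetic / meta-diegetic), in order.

(1) is diegetic: ambient/room sound belonging to the story's physical space.
(2) it accompanies on-screen graphics, not anything inside the story world → non-diegetic.
Sound (3): a till is a real object/event in the scene's world, so diegetic.
(4) is non-diegetic: nothing in the scene produces it; it's an accent added for the audience.
Sound (5): remembered music, private to Greta — Tomasz is oblivious because it isn't in the room, so meta-diegetic.

diegetic, non-diegetic, diegetic, non-diegetic, meta-diegetic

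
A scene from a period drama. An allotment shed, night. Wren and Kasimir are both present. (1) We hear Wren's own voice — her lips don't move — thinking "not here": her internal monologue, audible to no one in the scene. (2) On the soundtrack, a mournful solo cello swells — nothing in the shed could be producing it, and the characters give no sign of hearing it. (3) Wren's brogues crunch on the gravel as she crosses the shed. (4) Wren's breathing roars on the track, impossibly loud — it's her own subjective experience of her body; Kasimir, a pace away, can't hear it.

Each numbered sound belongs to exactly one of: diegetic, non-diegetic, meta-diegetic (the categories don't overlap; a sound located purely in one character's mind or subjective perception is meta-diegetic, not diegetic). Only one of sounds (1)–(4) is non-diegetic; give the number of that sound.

Sound (1): Wren's thought-voice: a private mental sound no other character can hear, so meta-diegetic.
(2) nothing in the shed produces it and the characters don't hear it — pure soundtrack → non-diegetic.
(3) it's the physical sound of Wren moving in the space → diegetic.
Sound (4): it's Wren's internal bodily sensation rendered as sound; only Wren 'hears' it, so meta-diegetic.
Only (2) is non-diegetic.

2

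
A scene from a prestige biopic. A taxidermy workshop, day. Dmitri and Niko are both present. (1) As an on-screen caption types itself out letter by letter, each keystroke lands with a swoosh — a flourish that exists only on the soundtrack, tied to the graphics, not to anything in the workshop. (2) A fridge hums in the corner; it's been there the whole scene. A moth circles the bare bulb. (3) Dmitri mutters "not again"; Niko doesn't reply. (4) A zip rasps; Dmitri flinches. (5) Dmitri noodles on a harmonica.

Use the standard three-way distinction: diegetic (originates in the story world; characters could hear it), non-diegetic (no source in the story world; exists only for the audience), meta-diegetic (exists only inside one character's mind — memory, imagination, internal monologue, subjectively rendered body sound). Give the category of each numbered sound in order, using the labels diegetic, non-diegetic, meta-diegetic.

Sound (1): sound married to a title/caption — outside the diegesis by definition, so non-diegetic.
(2) ambient/room sound belonging to the story's physical space → diegetic.
Sound (3): spoken by a character present in the story world, so diegetic.
(4) is diegetic: a zip is a real object/event in the scene's world.
(5) the instrument and the performer are both in the scene → diegetic.

non-diegetic, diegetic, diegetic, diegetic, diegetic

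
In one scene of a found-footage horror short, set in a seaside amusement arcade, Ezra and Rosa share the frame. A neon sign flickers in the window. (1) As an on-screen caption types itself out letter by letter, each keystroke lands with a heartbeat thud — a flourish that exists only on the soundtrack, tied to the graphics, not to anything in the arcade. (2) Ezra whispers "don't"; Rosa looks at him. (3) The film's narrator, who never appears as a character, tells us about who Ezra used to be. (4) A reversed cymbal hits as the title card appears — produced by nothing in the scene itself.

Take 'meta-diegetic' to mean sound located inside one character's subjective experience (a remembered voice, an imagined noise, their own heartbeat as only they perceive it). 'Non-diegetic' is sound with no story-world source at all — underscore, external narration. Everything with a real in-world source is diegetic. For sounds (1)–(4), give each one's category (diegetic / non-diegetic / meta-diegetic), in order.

non-diegetic, diegetic, non-diegetic, non-diegetic

(1) it accompanies on-screen graphics, not anything inside the story world → non-diegetic.
(2) is diegetic: Ezra is a character speaking aloud in the scene.
(3) is non-diegetic: external voice-over — not a character, not heard by anyone in the scene.
(4) it's a sound-design accent with no in-world source; no one in the scene can hear it → non-diegetic.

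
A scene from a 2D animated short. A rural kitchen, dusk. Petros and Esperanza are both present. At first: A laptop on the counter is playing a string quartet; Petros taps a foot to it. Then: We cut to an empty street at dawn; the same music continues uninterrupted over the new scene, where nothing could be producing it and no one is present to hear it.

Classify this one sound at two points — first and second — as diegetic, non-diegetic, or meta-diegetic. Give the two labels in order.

First: a laptop is a real in-scene source and Petros reacts to it → diegetic.
Second: there is no longer any in-world source and no one can hear it — it has become underscore → non-diegetic.

diegetic, non-diegetic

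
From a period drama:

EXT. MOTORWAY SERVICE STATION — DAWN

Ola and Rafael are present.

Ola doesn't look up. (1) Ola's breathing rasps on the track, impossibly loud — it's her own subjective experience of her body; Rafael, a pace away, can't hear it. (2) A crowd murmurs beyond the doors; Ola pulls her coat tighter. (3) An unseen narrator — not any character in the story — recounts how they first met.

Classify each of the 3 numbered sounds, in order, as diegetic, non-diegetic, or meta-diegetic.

(1) is meta-diegetic: a subjective body sound — Ola's private perception, inaudible to Rafael.
(2) ambient/room sound belonging to the story's physical space → diegetic.
Sound (3): the narrator exists outside the story world, addressing only the audience, so non-diegetic.

meta-diegetic, diegetic, non-diegetic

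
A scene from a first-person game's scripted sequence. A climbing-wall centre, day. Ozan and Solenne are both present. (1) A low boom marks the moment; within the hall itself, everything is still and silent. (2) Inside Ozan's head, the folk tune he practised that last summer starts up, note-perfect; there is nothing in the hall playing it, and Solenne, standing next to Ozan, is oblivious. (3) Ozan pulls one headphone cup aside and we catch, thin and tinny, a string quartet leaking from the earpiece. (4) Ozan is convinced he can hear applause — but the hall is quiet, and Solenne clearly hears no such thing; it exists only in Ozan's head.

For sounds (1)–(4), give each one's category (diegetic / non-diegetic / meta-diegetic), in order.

Sound (1): nothing in the scene produces it; it's an accent added for the audience, so non-diegetic.
(2) is meta-diegetic: it lives in Ozan's subjectivity, not in the hall.
Sound (3): the headphones are an on-screen source, so diegetic.
Sound (4): the sound is imagined by Ozan; nothing in the story world is producing it and Solenne can't hear it, so meta-diegetic.

non-diegetic, meta-diegetic, diegetic, meta-diegetic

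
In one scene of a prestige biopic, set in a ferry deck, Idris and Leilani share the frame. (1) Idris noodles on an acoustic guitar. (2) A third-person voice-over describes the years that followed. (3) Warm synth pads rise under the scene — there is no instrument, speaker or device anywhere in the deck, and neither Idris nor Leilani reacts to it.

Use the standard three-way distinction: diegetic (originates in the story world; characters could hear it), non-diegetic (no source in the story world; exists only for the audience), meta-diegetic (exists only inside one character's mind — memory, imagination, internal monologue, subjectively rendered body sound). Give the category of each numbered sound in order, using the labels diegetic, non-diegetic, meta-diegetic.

(1) is diegetic: a character is playing an acoustic guitar on screen.
(2) external voice-over — not a character, not heard by anyone in the scene → non-diegetic.
(3) it has no source in the story world and no character can hear it — it's underscore → non-diegetic.

diegetic, non-diegetic, non-diegetic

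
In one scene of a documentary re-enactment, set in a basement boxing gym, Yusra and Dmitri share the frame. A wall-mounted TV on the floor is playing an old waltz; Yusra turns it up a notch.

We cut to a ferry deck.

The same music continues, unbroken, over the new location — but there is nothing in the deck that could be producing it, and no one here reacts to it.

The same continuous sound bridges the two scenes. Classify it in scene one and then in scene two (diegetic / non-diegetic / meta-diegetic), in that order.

diegetic, non-diegetic

Scene one: a wall-mounted TV is an on-screen source and Yusra reacts to it → diegetic.
Scene two: there is no source in the deck and no one hears it — it's now underscore → non-diegetic.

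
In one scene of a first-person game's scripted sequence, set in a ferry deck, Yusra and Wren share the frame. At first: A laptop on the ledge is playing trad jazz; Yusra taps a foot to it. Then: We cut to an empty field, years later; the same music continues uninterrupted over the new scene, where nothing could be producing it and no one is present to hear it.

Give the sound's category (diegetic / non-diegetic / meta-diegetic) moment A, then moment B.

Moment A: a laptop is a real in-scene source and Yusra reacts to it → diegetic.
Moment B: there is no longer any in-world source and no one can hear it — it has become underscore → non-diegetic.

diegetic, non-diegetic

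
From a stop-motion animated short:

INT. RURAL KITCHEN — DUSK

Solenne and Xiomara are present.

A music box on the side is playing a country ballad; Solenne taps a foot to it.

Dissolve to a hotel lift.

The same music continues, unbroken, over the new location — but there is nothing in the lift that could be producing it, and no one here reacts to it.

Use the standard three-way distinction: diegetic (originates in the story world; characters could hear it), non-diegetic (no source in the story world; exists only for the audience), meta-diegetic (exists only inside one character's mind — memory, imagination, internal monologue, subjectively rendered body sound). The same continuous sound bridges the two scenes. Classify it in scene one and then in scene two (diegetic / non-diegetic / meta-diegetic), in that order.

Scene one: a music box is an on-screen source and Solenne reacts to it → diegetic.
Scene two: there is no source in the lift and no one hears it — it's now underscore → non-diegetic.

diegetic, non-diegetic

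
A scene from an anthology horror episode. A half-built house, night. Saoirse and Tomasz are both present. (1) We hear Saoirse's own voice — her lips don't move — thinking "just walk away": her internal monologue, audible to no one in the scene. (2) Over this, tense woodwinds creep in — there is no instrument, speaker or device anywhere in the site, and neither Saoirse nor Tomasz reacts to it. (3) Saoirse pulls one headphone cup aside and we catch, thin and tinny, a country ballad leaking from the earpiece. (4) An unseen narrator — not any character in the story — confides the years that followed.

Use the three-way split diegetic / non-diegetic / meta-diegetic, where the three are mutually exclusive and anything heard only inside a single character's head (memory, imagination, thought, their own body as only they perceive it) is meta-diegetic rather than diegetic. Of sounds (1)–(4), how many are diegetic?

(1) it's Saoirse's unspoken thought, heard only by the audience via her subjectivity → meta-diegetic.
(2) it has no source in the story world and no character can hear it — it's underscore → non-diegetic.
(3) is diegetic: the earpiece is a real device on Saoirse's head — source music.
(4) external voice-over — not a character, not heard by anyone in the scene → non-diegetic.
Diegetic: (3) — that's 1.

1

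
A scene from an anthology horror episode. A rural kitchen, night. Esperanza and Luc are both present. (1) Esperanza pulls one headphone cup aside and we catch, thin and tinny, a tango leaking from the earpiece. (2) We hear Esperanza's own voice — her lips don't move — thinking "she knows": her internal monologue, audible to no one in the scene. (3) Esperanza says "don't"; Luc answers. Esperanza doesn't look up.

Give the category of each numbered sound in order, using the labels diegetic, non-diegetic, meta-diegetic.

diegetic, meta-diegetic, diegetic

(1) is diegetic: the earpiece is a real device on Esperanza's head — source music.
Sound (2): internal monologue — inside Esperanza's mind, not spoken into the scene, so meta-diegetic.
(3) spoken by a character present in the story world → diegetic.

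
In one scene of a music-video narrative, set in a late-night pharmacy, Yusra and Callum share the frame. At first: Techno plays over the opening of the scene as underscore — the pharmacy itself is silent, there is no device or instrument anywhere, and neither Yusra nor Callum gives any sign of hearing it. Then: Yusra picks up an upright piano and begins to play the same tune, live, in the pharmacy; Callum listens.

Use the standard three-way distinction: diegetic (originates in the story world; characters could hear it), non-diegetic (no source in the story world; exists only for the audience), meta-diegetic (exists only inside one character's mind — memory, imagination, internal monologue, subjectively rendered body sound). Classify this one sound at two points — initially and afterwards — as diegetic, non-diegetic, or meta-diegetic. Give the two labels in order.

non-diegetic, diegetic

Initially: no in-world source exists and no character can hear it — underscore → non-diegetic.
Afterwards: an upright piano is now a real source in the story world and the characters hear it → diegetic.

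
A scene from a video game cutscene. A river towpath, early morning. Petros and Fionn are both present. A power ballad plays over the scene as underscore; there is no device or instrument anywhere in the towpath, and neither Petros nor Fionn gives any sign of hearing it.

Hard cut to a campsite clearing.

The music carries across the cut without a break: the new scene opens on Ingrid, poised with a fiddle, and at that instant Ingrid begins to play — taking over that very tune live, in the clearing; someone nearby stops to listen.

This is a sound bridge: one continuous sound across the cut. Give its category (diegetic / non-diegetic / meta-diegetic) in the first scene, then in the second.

non-diegetic, diegetic

Scene one: there's no in-world source anywhere and no character hears it — underscore for the audience only → non-diegetic.
Scene two: from the moment Ingrid starts playing, the tune is being performed on a fiddle inside the story world and another character hears it → diegetic.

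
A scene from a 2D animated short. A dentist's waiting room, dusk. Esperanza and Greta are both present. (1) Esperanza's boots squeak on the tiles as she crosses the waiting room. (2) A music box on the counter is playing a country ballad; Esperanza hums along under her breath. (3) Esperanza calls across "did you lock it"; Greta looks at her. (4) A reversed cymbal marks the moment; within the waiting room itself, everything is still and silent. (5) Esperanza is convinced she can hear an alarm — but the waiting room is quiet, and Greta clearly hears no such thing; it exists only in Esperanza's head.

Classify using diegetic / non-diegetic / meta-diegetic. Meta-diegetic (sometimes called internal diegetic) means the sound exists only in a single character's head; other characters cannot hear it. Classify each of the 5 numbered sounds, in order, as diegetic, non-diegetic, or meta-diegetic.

diegetic, diegetic, diegetic, non-diegetic, meta-diegetic

(1) it's the physical sound of Esperanza moving in the space → diegetic.
Sound (2): a music box is a physical source in the scene and Esperanza reacts to it, so diegetic.
(3) is diegetic: spoken by a character present in the story world.
(4) it's a sound-design accent with no in-world source; no one in the scene can hear it → non-diegetic.
(5) is meta-diegetic: the sound is imagined by Esperanza; nothing in the story world is producing it and Greta can't hear it.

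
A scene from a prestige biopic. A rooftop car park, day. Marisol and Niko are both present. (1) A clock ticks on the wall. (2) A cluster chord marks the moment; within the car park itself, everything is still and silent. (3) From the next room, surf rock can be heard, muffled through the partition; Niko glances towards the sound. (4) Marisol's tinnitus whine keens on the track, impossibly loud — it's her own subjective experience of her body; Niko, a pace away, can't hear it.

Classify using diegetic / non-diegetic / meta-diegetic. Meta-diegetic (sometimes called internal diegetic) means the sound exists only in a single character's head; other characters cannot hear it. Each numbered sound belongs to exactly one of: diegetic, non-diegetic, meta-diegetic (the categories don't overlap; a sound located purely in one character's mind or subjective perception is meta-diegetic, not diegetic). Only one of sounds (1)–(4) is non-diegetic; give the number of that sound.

2

(1) is diegetic: an in-world source (a clock); characters could hear it.
(2) is non-diegetic: it's a sound-design accent with no in-world source; no one in the scene can hear it.
Sound (3): the music has an off-screen but real-world source and a character hears it, so diegetic.
(4) is meta-diegetic: it's Marisol's internal bodily sensation rendered as sound; only Marisol 'hears' it.
Only (2) is non-diegetic.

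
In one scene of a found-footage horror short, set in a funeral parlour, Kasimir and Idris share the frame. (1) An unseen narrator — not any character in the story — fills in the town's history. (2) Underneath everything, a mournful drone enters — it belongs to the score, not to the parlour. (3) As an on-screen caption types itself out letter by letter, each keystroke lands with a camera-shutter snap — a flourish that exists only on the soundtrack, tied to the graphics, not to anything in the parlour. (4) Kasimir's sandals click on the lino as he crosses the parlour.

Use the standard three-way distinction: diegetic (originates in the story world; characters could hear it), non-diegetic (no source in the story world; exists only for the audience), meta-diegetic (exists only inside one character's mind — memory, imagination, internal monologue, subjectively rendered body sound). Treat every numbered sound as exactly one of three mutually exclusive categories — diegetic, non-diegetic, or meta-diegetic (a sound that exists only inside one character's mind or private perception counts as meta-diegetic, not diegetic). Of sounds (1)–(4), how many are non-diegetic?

3

(1) commentary laid over the scene from outside the fiction → non-diegetic.
Sound (2): score with no on-screen or off-screen source; it exists for the audience alone, so non-diegetic.
(3) is non-diegetic: sound married to a title/caption — outside the diegesis by definition.
Sound (4): it's the physical sound of Kasimir moving in the space, so diegetic.
So 3 of the 4 are non-diegetic: (1), (2), (3).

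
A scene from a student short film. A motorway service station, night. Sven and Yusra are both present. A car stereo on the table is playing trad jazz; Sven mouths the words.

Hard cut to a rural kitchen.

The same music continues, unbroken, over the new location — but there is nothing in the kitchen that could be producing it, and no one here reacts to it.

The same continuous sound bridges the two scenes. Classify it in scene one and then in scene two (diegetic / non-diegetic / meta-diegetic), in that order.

Scene one: a car stereo is an on-screen source and Sven reacts to it → diegetic.
Scene two: there is no source in the kitchen and no one hears it — it's now underscore → non-diegetic.

diegetic, non-diegetic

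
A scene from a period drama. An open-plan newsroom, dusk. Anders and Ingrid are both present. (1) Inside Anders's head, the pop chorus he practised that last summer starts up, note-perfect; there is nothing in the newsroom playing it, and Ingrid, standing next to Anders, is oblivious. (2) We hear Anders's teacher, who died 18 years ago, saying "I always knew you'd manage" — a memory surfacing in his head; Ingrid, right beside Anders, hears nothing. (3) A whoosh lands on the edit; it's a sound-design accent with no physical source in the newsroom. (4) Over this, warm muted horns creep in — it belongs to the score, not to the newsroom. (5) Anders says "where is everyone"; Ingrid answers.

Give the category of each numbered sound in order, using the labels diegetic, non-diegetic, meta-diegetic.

meta-diegetic, meta-diegetic, non-diegetic, non-diegetic, diegetic

(1) remembered music, private to Anders — Ingrid is oblivious because it isn't in the room → meta-diegetic.
(2) it's Anders's recollection rendered as sound; the other character can't hear it → meta-diegetic.
Sound (3): it's a sound-design accent with no in-world source; no one in the scene can hear it, so non-diegetic.
(4) score with no on-screen or off-screen source; it exists for the audience alone → non-diegetic.
Sound (5): spoken by a character present in the story world, so diegetic.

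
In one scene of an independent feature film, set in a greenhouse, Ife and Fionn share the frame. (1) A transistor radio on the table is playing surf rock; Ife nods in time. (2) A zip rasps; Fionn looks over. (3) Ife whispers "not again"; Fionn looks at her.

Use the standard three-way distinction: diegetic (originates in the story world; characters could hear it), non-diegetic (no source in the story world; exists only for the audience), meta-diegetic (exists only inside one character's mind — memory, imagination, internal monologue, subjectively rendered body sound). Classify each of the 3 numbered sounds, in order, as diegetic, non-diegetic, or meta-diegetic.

diegetic, diegetic, diegetic

(1) is diegetic: a transistor radio is a physical source in the scene and Ife reacts to it.
(2) the sound comes from a zip physically present in the location → diegetic.
(3) spoken by a character present in the story world → diegetic.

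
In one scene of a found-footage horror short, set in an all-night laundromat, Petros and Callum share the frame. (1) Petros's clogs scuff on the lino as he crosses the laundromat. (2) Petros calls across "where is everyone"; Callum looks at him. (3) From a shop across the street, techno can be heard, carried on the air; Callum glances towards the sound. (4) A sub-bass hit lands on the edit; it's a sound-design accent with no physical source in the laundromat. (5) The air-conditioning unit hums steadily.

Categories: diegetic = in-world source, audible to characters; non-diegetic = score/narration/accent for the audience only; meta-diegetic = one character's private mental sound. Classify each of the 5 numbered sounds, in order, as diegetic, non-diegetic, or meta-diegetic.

diegetic, diegetic, diegetic, non-diegetic, diegetic

(1) a character's body making contact with the set — an in-world sound → diegetic.
(2) is diegetic: Petros is a character speaking aloud in the scene.
(3) is diegetic: off-screen diegetic: the source is out of frame but still in the story's space.
(4) is non-diegetic: an editorial stinger — it belongs to the cut, not the story world.
Sound (5): ambient/room sound belonging to the story's physical space, so diegetic.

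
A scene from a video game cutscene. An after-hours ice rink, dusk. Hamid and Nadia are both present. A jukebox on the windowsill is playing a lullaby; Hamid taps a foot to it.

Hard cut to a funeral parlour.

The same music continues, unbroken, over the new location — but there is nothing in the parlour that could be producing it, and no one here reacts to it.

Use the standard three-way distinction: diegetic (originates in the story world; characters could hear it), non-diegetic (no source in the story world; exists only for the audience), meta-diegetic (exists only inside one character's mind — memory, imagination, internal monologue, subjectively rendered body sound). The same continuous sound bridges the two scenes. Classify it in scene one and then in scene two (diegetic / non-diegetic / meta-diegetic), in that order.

diegetic, non-diegetic

Scene one: a jukebox is an on-screen source and Hamid reacts to it → diegetic.
Scene two: there is no source in the parlour and no one hears it — it's now underscore → non-diegetic.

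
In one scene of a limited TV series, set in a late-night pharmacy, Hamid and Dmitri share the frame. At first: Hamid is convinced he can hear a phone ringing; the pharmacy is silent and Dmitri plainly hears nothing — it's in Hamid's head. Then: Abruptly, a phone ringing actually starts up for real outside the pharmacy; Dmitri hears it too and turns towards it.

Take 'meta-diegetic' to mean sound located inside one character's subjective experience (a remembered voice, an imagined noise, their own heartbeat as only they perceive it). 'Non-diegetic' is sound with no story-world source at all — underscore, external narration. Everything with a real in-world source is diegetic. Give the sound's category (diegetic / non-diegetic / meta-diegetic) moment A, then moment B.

meta-diegetic, diegetic

Moment A: only Hamid 'hears' it — imagined, in his mind → meta-diegetic.
Moment B: now there's a real external source and Dmitri hears it too — in the story world → diegetic.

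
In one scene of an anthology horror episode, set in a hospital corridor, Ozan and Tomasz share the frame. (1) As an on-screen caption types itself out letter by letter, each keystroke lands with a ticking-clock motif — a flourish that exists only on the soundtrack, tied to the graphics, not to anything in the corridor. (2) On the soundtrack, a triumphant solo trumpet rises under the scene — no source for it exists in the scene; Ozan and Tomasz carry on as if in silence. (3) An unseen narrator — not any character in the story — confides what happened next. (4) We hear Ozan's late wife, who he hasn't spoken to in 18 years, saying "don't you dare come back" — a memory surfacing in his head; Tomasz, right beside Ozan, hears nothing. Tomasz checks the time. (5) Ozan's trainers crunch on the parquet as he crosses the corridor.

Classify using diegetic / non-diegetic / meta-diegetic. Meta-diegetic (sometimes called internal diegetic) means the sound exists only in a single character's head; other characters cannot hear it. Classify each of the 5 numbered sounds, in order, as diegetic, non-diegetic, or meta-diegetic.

(1) the caption isn't part of the story world, so neither is the sound tied to it → non-diegetic.
(2) nothing in the corridor produces it and the characters don't hear it — pure soundtrack → non-diegetic.
(3) the narrator exists outside the story world, addressing only the audience → non-diegetic.
(4) is meta-diegetic: a remembered line, private to Ozan — not present in the room, not audible to Tomasz.
Sound (5): a character's body making contact with the set — an in-world sound, so diegetic.

non-diegetic, non-diegetic, non-diegetic, meta-diegetic, diegetic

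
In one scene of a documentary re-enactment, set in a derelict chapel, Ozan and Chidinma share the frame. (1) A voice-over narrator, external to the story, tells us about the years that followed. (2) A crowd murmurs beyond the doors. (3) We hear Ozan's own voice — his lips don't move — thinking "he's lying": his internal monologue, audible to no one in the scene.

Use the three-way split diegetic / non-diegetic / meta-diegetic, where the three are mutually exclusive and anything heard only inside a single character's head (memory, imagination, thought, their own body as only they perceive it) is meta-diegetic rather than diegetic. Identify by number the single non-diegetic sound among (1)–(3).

1

Sound (1): the narrator exists outside the story world, addressing only the audience, so non-diegetic.
(2) is diegetic: ambient/room sound belonging to the story's physical space.
(3) Ozan's thought-voice: a private mental sound no other character can hear → meta-diegetic.
Only (1) is non-diegetic.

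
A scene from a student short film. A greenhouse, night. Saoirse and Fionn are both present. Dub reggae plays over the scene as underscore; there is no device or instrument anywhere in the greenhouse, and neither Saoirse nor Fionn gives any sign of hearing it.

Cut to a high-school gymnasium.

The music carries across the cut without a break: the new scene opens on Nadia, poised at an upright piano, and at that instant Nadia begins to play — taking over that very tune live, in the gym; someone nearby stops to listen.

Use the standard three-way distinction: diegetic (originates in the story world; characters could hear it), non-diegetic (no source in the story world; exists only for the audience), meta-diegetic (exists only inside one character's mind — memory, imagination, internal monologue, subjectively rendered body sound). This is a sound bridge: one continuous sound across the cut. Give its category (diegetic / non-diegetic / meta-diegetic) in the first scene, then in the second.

Scene one: there's no in-world source anywhere and no character hears it — underscore for the audience only → non-diegetic.
Scene two: from the moment Nadia starts playing, the tune is being performed on an upright piano inside the story world and another character hears it → diegetic.

non-diegetic, diegetic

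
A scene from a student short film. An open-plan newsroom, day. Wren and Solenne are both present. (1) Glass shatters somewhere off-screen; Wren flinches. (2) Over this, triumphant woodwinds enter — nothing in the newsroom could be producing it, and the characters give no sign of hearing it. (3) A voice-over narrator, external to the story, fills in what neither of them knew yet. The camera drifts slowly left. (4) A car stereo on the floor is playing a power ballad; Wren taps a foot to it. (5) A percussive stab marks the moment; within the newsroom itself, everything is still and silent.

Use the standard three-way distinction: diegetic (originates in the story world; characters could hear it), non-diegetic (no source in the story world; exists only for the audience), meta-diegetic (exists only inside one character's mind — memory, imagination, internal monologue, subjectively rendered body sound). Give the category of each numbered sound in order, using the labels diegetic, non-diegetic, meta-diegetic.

diegetic, non-diegetic, non-diegetic, diegetic, non-diegetic

(1) the sound comes from glass physically present in the location → diegetic.
(2) it has no source in the story world and no character can hear it — it's underscore → non-diegetic.
Sound (3): commentary laid over the scene from outside the fiction, so non-diegetic.
(4) source music from a car stereo, which exists in the story world → diegetic.
(5) is non-diegetic: an editorial stinger — it belongs to the cut, not the story world.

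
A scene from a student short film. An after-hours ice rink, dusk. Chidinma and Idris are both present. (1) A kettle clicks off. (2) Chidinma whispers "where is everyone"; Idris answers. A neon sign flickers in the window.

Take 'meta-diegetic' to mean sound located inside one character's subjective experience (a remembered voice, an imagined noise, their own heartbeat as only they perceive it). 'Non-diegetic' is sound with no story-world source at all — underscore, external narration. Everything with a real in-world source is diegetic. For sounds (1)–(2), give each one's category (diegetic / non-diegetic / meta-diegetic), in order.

diegetic, diegetic

Sound (1): the sound comes from a kettle physically present in the location, so diegetic.
(2) spoken by a character present in the story world → diegetic.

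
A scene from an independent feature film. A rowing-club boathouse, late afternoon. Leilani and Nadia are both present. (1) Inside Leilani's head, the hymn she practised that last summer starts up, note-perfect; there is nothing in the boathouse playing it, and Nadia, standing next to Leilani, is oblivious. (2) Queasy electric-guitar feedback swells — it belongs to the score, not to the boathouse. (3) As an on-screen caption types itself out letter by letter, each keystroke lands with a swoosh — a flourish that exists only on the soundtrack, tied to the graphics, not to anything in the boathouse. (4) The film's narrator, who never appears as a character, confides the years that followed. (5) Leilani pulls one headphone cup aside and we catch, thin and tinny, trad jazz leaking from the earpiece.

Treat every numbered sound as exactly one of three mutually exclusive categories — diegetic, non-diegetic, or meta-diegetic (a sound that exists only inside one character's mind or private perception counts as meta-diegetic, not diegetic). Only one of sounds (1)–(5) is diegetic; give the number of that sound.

5

(1) remembered music, private to Leilani — Nadia is oblivious because it isn't in the room → meta-diegetic.
(2) it has no source in the story world and no character can hear it — it's underscore → non-diegetic.
(3) is non-diegetic: it accompanies on-screen graphics, not anything inside the story world.
Sound (4): the narrator exists outside the story world, addressing only the audience, so non-diegetic.
Sound (5): the earpiece is a real device on Leilani's head — source music, so diegetic.
Only (5) is diegetic.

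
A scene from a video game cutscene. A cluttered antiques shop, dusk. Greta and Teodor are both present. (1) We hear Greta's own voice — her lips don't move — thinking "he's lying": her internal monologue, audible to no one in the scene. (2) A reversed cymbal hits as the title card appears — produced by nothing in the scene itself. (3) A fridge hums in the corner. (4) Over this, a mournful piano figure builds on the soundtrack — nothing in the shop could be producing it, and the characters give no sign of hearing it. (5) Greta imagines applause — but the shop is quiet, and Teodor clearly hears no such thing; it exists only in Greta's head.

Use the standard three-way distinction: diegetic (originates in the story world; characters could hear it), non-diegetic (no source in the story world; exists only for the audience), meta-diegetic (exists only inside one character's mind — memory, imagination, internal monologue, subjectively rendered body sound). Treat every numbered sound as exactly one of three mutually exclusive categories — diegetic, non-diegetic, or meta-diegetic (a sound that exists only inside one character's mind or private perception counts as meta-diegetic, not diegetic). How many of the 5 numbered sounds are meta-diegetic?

(1) is meta-diegetic: Greta's thought-voice: a private mental sound no other character can hear.
(2) is non-diegetic: an editorial stinger — it belongs to the cut, not the story world.
(3) it's the actual ambient sound of the location → diegetic.
(4) it has no source in the story world and no character can hear it — it's underscore → non-diegetic.
(5) is meta-diegetic: the sound is imagined by Greta; nothing in the story world is producing it and Teodor can't hear it.
Meta-diegetic: (1), (5) — that's 2.

2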